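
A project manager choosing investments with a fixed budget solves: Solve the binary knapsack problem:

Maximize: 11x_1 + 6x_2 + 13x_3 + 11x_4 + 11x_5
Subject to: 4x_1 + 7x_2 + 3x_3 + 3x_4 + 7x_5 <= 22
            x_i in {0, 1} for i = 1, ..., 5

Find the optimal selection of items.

Items: item 1 (v=11, w=4), item 2 (v=6, w=7), item 3 (v=13, w=3), item 4 (v=11, w=3), item 5 (v=11, w=7)
Capacity: 22
Checking all 32 subsets (w = total weight, v = total value):
  {}: w = 0, v = 0
  {1}: w = 4, v = 11
  {2}: w = 7, v = 6
  {3}: w = 3, v = 13
  {4}: w = 3, v = 11
  {5}: w = 7, v = 11
  {1, 2}: w = 11, v = 17
  {1, 3}: w = 7, v = 24
  {1, 4}: w = 7, v = 22
  {1, 5}: w = 11, v = 22
  {2, 3}: w = 10, v = 19
  {2, 4}: w = 10, v = 17
  {2, 5}: w = 14, v = 17
  {3, 4}: w = 6, v = 24
  {3, 5}: w = 10, v = 24
  {4, 5}: w = 10, v = 22
  {1, 2, 3}: w = 14, v = 30
  {1, 2, 4}: w = 14, v = 28
  {1, 2, 5}: w = 18, v = 28
  {1, 3, 4}: w = 10, v = 35
  {1, 3, 5}: w = 14, v = 35
  {1, 4, 5}: w = 14, v = 33
  {2, 3, 4}: w = 13, v = 30
  {2, 3, 5}: w = 17, v = 30
  {2, 4, 5}: w = 17, v = 28
  {3, 4, 5}: w = 13, v = 35
  {1, 2, 3, 4}: w = 17, v = 41
  {1, 2, 3, 5}: w = 21, v = 41
  {1, 2, 4, 5}: w = 21, v = 39
  {1, 3, 4, 5}: w = 17, v = 46
  {2, 3, 4, 5}: w = 20, v = 41
  {1, 2, 3, 4, 5}: w = 24 > 22, infeasible
Best feasible subset: items [1, 3, 4, 5]
Total weight: 17 <= 22, total value: 46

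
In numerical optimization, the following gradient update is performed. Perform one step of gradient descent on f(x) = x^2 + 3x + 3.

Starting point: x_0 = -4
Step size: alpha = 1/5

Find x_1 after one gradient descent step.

f(x) = x^2 + 3x + 3
f'(x) = 2x + 3
f'(-4) = 2*-4 + (3) = -5
x_1 = x_0 - alpha * f'(x_0) = -4 - 1/5 * -5 = -3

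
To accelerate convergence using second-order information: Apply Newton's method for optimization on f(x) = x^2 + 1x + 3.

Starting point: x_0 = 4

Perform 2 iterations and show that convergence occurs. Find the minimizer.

f(x) = x^2 + 1x + 3, f'(x) = 2x + (1), f''(x) = 2
Step 1: f'(4) = 9, x_1 = 4 - 9/2 = -1/2
Step 2: f'(-1/2) = 0, x_2 = -1/2 (converged)
Newton's method converges in 1 step for quadratics.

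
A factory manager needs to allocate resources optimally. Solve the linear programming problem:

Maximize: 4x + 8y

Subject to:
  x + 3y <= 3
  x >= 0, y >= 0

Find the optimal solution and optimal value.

The feasible region has vertices at [(0, 0), (3, 0), (0, 1)].
Checking objective 4x + 8y at each vertex:
  (0, 0): 4*0 + 8*0 = 0
  (3, 0): 4*3 + 8*0 = 12
  (0, 1): 4*0 + 8*1 = 8
Maximum is 12 at (3, 0).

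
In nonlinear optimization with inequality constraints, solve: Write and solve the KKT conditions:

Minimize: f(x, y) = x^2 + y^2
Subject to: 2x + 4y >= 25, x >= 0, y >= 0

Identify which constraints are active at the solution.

KKT conditions for min x^2 + y^2 s.t. 2x + 4y >= 25, x >= 0, y >= 0:
Stationarity: 2x = mu*2 + mu_x, 2y = mu*4 + mu_y, with mu, mu_x, mu_y >= 0
Complementary slackness: mu*(2x + 4y - 25) = 0, mu_x*x = 0, mu_y*y = 0
(0, 0) is infeasible (2*0 + 4*0 < 25), so if mu = 0 stationarity would force x = mu_x/2 >= 0, y = mu_y/2 >= 0 with mu_x*x = mu_y*y = 0, i.e. x = y = 0: contradiction. Hence mu > 0 and 2x + 4y = 25 is active.
Try x > 0, y > 0 (so mu_x = mu_y = 0): x = 2*mu/2, y = 4*mu/2
Substitute: 2*(2*mu/2) + 4*(4*mu/2) = 25
  mu*20/2 = 25 => mu = 5/2
x* = 5/2 > 0, y* = 5 > 0, consistent with mu_x = mu_y = 0.
f is convex and the constraints are linear, so this KKT point is the global minimum.
f* = 125/4
Active constraints: 2x + 4y >= 25 (holds with equality, mu = 5/2 > 0); x >= 0 and y >= 0 are inactive (mu_x = mu_y = 0).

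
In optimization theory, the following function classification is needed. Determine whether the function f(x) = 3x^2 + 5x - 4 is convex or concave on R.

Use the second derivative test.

f(x) = 3x^2 + 5x - 4
f'(x) = 6x + 5
f''(x) = 6
Since f''(x) = 6 > 0 for all x, f is convex on R.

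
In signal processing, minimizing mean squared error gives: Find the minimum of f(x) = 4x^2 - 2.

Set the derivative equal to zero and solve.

f(x) = 4x^2 - 2
f'(x) = 8x + (0) = 0
x = 0/8 = 0
f(0) = -2
Since f''(x) = 8 > 0, this is a minimum.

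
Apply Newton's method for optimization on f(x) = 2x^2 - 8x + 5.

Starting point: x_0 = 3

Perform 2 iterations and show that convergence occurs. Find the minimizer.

f(x) = 2x^2 - 8x + 5, f'(x) = 4x + (-8), f''(x) = 4
Step 1: f'(3) = 4, x_1 = 3 - 4/4 = 2
Step 2: f'(2) = 0, x_2 = 2 (converged)
Newton's method converges in 1 step for quadratics.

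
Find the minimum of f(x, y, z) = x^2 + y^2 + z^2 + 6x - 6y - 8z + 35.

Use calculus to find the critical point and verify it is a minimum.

f(x,y,z) = x^2 + y^2 + z^2 + 6x - 6y - 8z + 35
df/dx = 2x + (6) = 0 => x = -3
df/dy = 2y + (-6) = 0 => y = 3
df/dz = 2z + (-8) = 0 => z = 4
f(-3,3,4) = 1*(-3)^2 + 1*(3)^2 + 1*(4)^2 + 6*(-3) + -6*(3) + -8*(4) + 35 = 1
Hessian is diagonal with entries 2, 2, 2 > 0, confirmed minimum.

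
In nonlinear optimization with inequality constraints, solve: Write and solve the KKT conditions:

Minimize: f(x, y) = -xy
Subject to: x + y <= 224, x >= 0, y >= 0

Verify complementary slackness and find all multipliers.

Problem: min -xy s.t. x + y <= 224 (multiplier lambda), x >= 0 (mu_x), y >= 0 (mu_y)
KKT stationarity: -y + lambda - mu_x = 0, -x + lambda - mu_y = 0, with lambda, mu_x, mu_y >= 0
Complementary slackness: lambda*(x + y - 224) = 0, mu_x*x = 0, mu_y*y = 0
If lambda = 0: y = -mu_x <= 0 and x = -mu_y <= 0 force x = y = 0 with f = 0; but x = y = 112 is feasible with f = -12544 < 0, so this is not the minimum. Hence lambda > 0 and x + y = 224.
Try x > 0, y > 0 (so mu_x = mu_y = 0): y = lambda, x = lambda => x = y = lambda
x + y = 224 => 2*lambda = 224 => lambda = 112
x* = y* = 112 > 0, consistent with mu_x = mu_y = 0.
(Any feasible point with x = 0 or y = 0 has f = 0 > -12544, so the minimum is not on those boundaries.)
min(-xy) = -12544 (i.e. max xy = 12544)
Multipliers: lambda = 112, mu_x = 0, mu_y = 0
Complementary slackness: lambda*(x + y - 224) = 112*(112 + 112 - 224) = 0, mu_x*x = 0*112 = 0, mu_y*y = 0*112 = 0. Satisfied.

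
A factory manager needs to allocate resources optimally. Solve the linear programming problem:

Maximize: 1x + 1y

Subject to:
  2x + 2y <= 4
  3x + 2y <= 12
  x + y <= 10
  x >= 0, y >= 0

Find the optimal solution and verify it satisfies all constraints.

Feasible vertices: (0, 0), (0, 2), (2, 0)
Objective 1x + 1y at each vertex:
  (0, 0): 0
  (0, 2): 2
  (2, 0): 2
Maximum is 2 at (0, 2).
Verify constraints at (x, y) = (0, 2):
  2*0 + 2*2 = 4 <= 4 (active)
  3*0 + 2*2 = 4 <= 12
  1*0 + 1*2 = 2 <= 10
  x = 0 >= 0, y = 2 >= 0. All constraints satisfied.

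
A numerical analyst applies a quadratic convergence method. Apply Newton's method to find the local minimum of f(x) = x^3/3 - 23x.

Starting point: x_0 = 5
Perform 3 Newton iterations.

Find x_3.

f(x) = x^3/3 - 23x
f'(x) = x^2 - 23, f''(x) = 2x
Newton update: x_{n+1} = x_n - (x_n^2 - 23)/(2*x_n)
Step 1: x_0 = 5, f'=2, f''=10, x_1 = 24/5
Step 2: x_1 = 24/5, f'=1/25, f''=48/5, x_2 = 1151/240
Step 3: x_2 = 1151/240, f'=1/57600, f''=1151/120, x_3 = 2649601/552480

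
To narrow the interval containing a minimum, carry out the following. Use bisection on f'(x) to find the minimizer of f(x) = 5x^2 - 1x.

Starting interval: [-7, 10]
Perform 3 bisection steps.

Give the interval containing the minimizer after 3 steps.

Finding critical point of f(x) = 5x^2 - 1x using bisection on f'(x) = 10x + -1.
f'(x) = 0 when x = 1/10.
Starting interval: [-7, 10]
Step 1: mid = 3/2, f'(mid) = 14, new interval = [-7, 3/2]
Step 2: mid = -11/4, f'(mid) = -57/2, new interval = [-11/4, 3/2]
Step 3: mid = -5/8, f'(mid) = -29/4, new interval = [-5/8, 3/2]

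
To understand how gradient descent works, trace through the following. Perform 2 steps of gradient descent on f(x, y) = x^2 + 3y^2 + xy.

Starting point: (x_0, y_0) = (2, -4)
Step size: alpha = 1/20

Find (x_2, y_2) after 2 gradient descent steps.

f(x,y) = x^2 + 3y^2 + xy
grad_x = 2x + 1y, grad_y = 6y + 1x
Step 1: grad = (0, -22), (2, -29/10)
Step 2: grad = (11/10, -77/5), (389/200, -213/100)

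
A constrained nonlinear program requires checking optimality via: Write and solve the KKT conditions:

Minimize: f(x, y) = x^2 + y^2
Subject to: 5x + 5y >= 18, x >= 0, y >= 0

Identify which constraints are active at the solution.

KKT conditions for min x^2 + y^2 s.t. 5x + 5y >= 18, x >= 0, y >= 0:
Stationarity: 2x = mu*5 + mu_x, 2y = mu*5 + mu_y, with mu, mu_x, mu_y >= 0
Complementary slackness: mu*(5x + 5y - 18) = 0, mu_x*x = 0, mu_y*y = 0
(0, 0) is infeasible (5*0 + 5*0 < 18), so if mu = 0 stationarity would force x = mu_x/2 >= 0, y = mu_y/2 >= 0 with mu_x*x = mu_y*y = 0, i.e. x = y = 0: contradiction. Hence mu > 0 and 5x + 5y = 18 is active.
Try x > 0, y > 0 (so mu_x = mu_y = 0): x = 5*mu/2, y = 5*mu/2
Substitute: 5*(5*mu/2) + 5*(5*mu/2) = 18
  mu*50/2 = 18 => mu = 18/25
x* = 9/5 > 0, y* = 9/5 > 0, consistent with mu_x = mu_y = 0.
f is convex and the constraints are linear, so this KKT point is the global minimum.
f* = 162/25
Active constraints: 5x + 5y >= 18 (holds with equality, mu = 18/25 > 0); x >= 0 and y >= 0 are inactive (mu_x = mu_y = 0).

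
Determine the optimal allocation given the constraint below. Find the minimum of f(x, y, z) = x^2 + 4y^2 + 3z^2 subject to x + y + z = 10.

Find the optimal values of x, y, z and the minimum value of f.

Using Lagrange multipliers on f = x^2 + 4y^2 + 3z^2 with constraint x + y + z = 10:
Conditions: 2*1*x = lambda, 2*4*y = lambda, 2*3*z = lambda
So x = lambda/2, y = lambda/8, z = lambda/6
Substituting into constraint: lambda * (19/24) = 10
lambda = 240/19
x = 120/19, y = 30/19, z = 40/19
Minimum value = 1200/19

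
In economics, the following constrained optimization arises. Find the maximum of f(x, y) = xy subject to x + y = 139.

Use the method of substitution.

Substitute y = 139 - x into f(x,y) = xy:
g(x) = x(139 - x) = 139x - x^2
g'(x) = 139 - 2x = 0  =>  x = 139/2
y = 139 - 139/2 = 139/2
Maximum value = (139/2) * (139/2) = 19321/4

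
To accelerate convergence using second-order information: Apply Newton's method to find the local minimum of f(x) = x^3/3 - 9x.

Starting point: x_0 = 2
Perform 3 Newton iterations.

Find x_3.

f(x) = x^3/3 - 9x
f'(x) = x^2 - 9, f''(x) = 2x
Newton update: x_{n+1} = x_n - (x_n^2 - 9)/(2*x_n)
Step 1: x_0 = 2, f'=-5, f''=4, x_1 = 13/4
Step 2: x_1 = 13/4, f'=25/16, f''=13/2, x_2 = 313/104
Step 3: x_2 = 313/104, f'=625/10816, f''=313/52, x_3 = 195313/65104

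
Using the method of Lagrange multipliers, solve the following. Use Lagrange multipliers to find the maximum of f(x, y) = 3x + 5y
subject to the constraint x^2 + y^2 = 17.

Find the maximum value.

Set up Lagrange conditions: grad f = lambda * grad g
  3 = 2*lambda*x
  5 = 2*lambda*y
From these: x/y = 3/5, so x = 3t, y = 5t for some t.
Substitute into constraint: (3t)^2 + (5t)^2 = 17
  t^2 * 34 = 17
  t = sqrt(17/34)
Maximum = 3*x + 5*y = (3^2 + 5^2)*t = 34 * sqrt(17/34) = sqrt(578)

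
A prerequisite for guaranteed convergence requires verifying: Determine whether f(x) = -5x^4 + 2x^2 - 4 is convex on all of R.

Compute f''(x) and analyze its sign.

f(x) = -5x^4 + 2x^2 - 4
f'(x) = -20x^3 + 4x
f''(x) = -60x^2 + 4
f''(x) = -60x^2 + 4 -> -inf as |x| -> inf
Therefore, f is not globally convex on R.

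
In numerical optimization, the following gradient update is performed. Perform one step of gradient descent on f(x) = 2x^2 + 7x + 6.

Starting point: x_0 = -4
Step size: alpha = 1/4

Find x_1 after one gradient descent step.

f(x) = 2x^2 + 7x + 6
f'(x) = 4x + 7
f'(-4) = 4*-4 + (7) = -9
x_1 = x_0 - alpha * f'(x_0) = -4 - 1/4 * -9 = -7/4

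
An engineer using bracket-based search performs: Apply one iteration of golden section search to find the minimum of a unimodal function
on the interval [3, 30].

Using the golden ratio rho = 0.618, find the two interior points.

Golden section search on [3, 30].
Golden ratio rho = 0.618 (approx).
Interior points:
  x_1 = 3 + (1-0.618)*27 = 13.3140
  x_2 = 3 + 0.618*27 = 19.6860
Compare f(x_1) and f(x_2) to determine which subinterval to keep.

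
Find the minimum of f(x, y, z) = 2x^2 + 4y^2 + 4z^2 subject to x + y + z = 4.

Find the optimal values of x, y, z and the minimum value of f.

Using Lagrange multipliers on f = 2x^2 + 4y^2 + 4z^2 with constraint x + y + z = 4:
Conditions: 2*2*x = lambda, 2*4*y = lambda, 2*4*z = lambda
So x = lambda/4, y = lambda/8, z = lambda/8
Substituting into constraint: lambda * (1/2) = 4
lambda = 8
x = 2, y = 1, z = 1
Minimum value = 16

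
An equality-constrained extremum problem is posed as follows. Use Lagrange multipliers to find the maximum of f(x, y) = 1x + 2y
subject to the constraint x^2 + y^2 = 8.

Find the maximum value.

Set up Lagrange conditions: grad f = lambda * grad g
  1 = 2*lambda*x
  2 = 2*lambda*y
From these: x/y = 1/2, so x = 1t, y = 2t for some t.
Substitute into constraint: (1t)^2 + (2t)^2 = 8
  t^2 * 5 = 8
  t = sqrt(8/5)
Maximum = 1*x + 2*y = (1^2 + 2^2)*t = 5 * sqrt(8/5) = sqrt(40)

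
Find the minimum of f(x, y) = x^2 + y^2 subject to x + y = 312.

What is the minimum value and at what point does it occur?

Substitute y = 312 - x into f(x,y) = x^2 + y^2:
g(x) = x^2 + (312 - x)^2 = 2x^2 - 624x + 97344
g'(x) = 4x - 624 = 0  =>  x = 156
y = 312 - 156 = 156
Minimum value = 156^2 + 156^2 = 48672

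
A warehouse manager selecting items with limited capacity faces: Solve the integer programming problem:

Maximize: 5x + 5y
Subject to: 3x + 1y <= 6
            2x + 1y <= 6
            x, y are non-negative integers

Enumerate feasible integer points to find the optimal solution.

Constraint 1: 3x + 1y <= 6
Constraint 2: 2x + 1y <= 6
Feasible x range (need y >= 0): 0 <= x <= min(6/3, 6/2) => x in {0, ..., 2}.
Enumerate feasible integer points row by row (the coefficient of y is 5 > 0, so for each x the largest feasible y gives the best value):
  x = 0: y <= min((6 - 3*0)/1, (6 - 2*0)/1) => y in {0, ..., 6}; best 5*0 + 5*6 = 30
  x = 1: y <= min((6 - 3*1)/1, (6 - 2*1)/1) => y in {0, ..., 3}; best 5*1 + 5*3 = 20
  x = 2: y <= min((6 - 3*2)/1, (6 - 2*2)/1) => y in {0}; best 5*2 + 5*0 = 10
The maximum 5x + 5y = 30 is achieved at x = 0, y = 6.
Check: 3*0 + 1*6 = 6 <= 6 and 2*0 + 1*6 = 6 <= 6.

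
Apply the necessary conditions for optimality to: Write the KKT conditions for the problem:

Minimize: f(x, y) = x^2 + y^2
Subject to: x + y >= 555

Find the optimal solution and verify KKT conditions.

KKT conditions for min x^2 + y^2 s.t. x + y >= 555:
Stationarity: 2x = mu, 2y = mu
So x = y = mu/2.
Complementary slackness: mu*(x + y - 555) = 0
Primal feasibility: x + y >= 555; dual feasibility: mu >= 0
If mu = 0 then x = y = 0, but 0 + 0 < 555 is infeasible, so the constraint is active.
Constraint active: x + y = 2*(mu/2) = 555 => mu = 555
x = y = 555/2, f = 308025/2
Verify: stationarity 2*(555/2) = 555 = mu; primal 555/2 + 555/2 = 555 >= 555; dual mu = 555 >= 0; complementary slackness 555*(555 - 555) = 0. All KKT conditions hold.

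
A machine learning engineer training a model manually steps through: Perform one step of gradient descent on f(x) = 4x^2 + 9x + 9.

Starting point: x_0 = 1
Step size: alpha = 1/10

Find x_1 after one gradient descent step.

f(x) = 4x^2 + 9x + 9
f'(x) = 8x + 9
f'(1) = 8*1 + (9) = 17
x_1 = x_0 - alpha * f'(x_0) = 1 - 1/10 * 17 = -7/10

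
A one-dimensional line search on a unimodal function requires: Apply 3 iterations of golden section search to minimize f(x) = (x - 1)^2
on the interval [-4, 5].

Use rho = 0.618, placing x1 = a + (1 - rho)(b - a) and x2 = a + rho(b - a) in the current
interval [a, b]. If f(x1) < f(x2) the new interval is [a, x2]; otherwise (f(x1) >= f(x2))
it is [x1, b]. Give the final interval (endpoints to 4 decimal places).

Golden section search for min of f(x) = (x - 1)^2 on [-4, 5].
Each step: x1 = a + (1 - rho)(b - a), x2 = a + rho(b - a); if f(x1) < f(x2) keep [a, x2], otherwise keep [x1, b].
Step 1: [-4.0000, 5.0000], x1=-0.5620 (f=2.4398), x2=1.5620 (f=0.3158); f(x1) > f(x2) => keep [-0.5620, 5.0000]
Step 2: [-0.5620, 5.0000], x1=1.5627 (f=0.3166), x2=2.8753 (f=3.5168); f(x1) < f(x2) => keep [-0.5620, 2.8753]
Step 3: [-0.5620, 2.8753], x1=0.7511 (f=0.0620), x2=1.5623 (f=0.3161); f(x1) < f(x2) => keep [-0.5620, 1.5623]
Final interval: [-0.5620, 1.5623]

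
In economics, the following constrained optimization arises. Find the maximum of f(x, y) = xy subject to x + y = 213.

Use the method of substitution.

Substitute y = 213 - x into f(x,y) = xy:
g(x) = x(213 - x) = 213x - x^2
g'(x) = 213 - 2x = 0  =>  x = 213/2
y = 213 - 213/2 = 213/2
Maximum value = (213/2) * (213/2) = 45369/4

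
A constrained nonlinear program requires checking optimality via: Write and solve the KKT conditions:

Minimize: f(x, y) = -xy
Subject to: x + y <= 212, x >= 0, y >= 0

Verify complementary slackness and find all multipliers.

Problem: min -xy s.t. x + y <= 212 (multiplier lambda), x >= 0 (mu_x), y >= 0 (mu_y)
KKT stationarity: -y + lambda - mu_x = 0, -x + lambda - mu_y = 0, with lambda, mu_x, mu_y >= 0
Complementary slackness: lambda*(x + y - 212) = 0, mu_x*x = 0, mu_y*y = 0
If lambda = 0: y = -mu_x <= 0 and x = -mu_y <= 0 force x = y = 0 with f = 0; but x = y = 106 is feasible with f = -11236 < 0, so this is not the minimum. Hence lambda > 0 and x + y = 212.
Try x > 0, y > 0 (so mu_x = mu_y = 0): y = lambda, x = lambda => x = y = lambda
x + y = 212 => 2*lambda = 212 => lambda = 106
x* = y* = 106 > 0, consistent with mu_x = mu_y = 0.
(Any feasible point with x = 0 or y = 0 has f = 0 > -11236, so the minimum is not on those boundaries.)
min(-xy) = -11236 (i.e. max xy = 11236)
Multipliers: lambda = 106, mu_x = 0, mu_y = 0
Complementary slackness: lambda*(x + y - 212) = 106*(106 + 106 - 212) = 0, mu_x*x = 0*106 = 0, mu_y*y = 0*106 = 0. Satisfied.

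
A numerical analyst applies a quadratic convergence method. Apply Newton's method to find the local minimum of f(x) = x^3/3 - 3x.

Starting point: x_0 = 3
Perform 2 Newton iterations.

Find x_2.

f(x) = x^3/3 - 3x
f'(x) = x^2 - 3, f''(x) = 2x
Newton update: x_{n+1} = x_n - (x_n^2 - 3)/(2*x_n)
Step 1: x_0 = 3, f'=6, f''=6, x_1 = 2
Step 2: x_1 = 2, f'=1, f''=4, x_2 = 7/4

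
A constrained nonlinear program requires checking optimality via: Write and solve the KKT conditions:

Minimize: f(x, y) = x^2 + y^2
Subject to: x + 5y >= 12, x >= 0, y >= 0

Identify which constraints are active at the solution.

KKT conditions for min x^2 + y^2 s.t. 1x + 5y >= 12, x >= 0, y >= 0:
Stationarity: 2x = mu*1 + mu_x, 2y = mu*5 + mu_y, with mu, mu_x, mu_y >= 0
Complementary slackness: mu*(x + 5y - 12) = 0, mu_x*x = 0, mu_y*y = 0
(0, 0) is infeasible (1*0 + 5*0 < 12), so if mu = 0 stationarity would force x = mu_x/2 >= 0, y = mu_y/2 >= 0 with mu_x*x = mu_y*y = 0, i.e. x = y = 0: contradiction. Hence mu > 0 and x + 5y = 12 is active.
Try x > 0, y > 0 (so mu_x = mu_y = 0): x = 1*mu/2, y = 5*mu/2
Substitute: 1*(1*mu/2) + 5*(5*mu/2) = 12
  mu*26/2 = 12 => mu = 12/13
x* = 6/13 > 0, y* = 30/13 > 0, consistent with mu_x = mu_y = 0.
f is convex and the constraints are linear, so this KKT point is the global minimum.
f* = 72/13
Active constraints: x + 5y >= 12 (holds with equality, mu = 12/13 > 0); x >= 0 and y >= 0 are inactive (mu_x = mu_y = 0).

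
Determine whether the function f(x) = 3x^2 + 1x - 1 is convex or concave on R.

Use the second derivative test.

f(x) = 3x^2 + 1x - 1
f'(x) = 6x + 1
f''(x) = 6
Since f''(x) = 6 > 0 for all x, f is convex on R.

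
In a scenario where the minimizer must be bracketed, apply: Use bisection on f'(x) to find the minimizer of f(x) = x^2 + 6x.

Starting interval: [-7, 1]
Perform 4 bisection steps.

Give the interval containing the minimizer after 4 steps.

Finding critical point of f(x) = x^2 + 6x using bisection on f'(x) = 2x + 6.
f'(x) = 0 when x = -3.
Starting interval: [-7, 1]
Step 1: mid = -3, f'(mid) = 0, new interval = [-3, -3]
Step 2: mid = -3, f'(mid) = 0, new interval = [-3, -3]
Step 3: mid = -3, f'(mid) = 0, new interval = [-3, -3]
Step 4: mid = -3, f'(mid) = 0, new interval = [-3, -3]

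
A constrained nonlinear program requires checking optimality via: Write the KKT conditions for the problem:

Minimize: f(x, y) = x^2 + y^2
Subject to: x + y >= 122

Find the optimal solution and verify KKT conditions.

KKT conditions for min x^2 + y^2 s.t. x + y >= 122:
Stationarity: 2x = mu, 2y = mu
So x = y = mu/2.
Complementary slackness: mu*(x + y - 122) = 0
Primal feasibility: x + y >= 122; dual feasibility: mu >= 0
If mu = 0 then x = y = 0, but 0 + 0 < 122 is infeasible, so the constraint is active.
Constraint active: x + y = 2*(mu/2) = 122 => mu = 122
x = y = 61, f = 7442
Verify: stationarity 2*61 = 122 = mu; primal 61 + 61 = 122 >= 122; dual mu = 122 >= 0; complementary slackness 122*(122 - 122) = 0. All KKT conditions hold.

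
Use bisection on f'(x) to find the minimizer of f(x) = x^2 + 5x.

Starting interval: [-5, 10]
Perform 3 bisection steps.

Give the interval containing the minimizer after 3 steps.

Finding critical point of f(x) = x^2 + 5x using bisection on f'(x) = 2x + 5.
f'(x) = 0 when x = -5/2.
Starting interval: [-5, 10]
Step 1: mid = 5/2, f'(mid) = 10, new interval = [-5, 5/2]
Step 2: mid = -5/4, f'(mid) = 5/2, new interval = [-5, -5/4]
Step 3: mid = -25/8, f'(mid) = -5/4, new interval = [-25/8, -5/4]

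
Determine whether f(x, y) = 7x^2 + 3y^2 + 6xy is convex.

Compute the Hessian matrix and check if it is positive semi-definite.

f(x,y) = 7x^2 + 3y^2 + 6xy
Hessian H = [[14, 6], [6, 6]]
trace(H) = 20, det(H) = 48
Eigenvalues: (20 +/- sqrt(208)) / 2 = 17.21, 2.789
Since both eigenvalues > 0, f is convex.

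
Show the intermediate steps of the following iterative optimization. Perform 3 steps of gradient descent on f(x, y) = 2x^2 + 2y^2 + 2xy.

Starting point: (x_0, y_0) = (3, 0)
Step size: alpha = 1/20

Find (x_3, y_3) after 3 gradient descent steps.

f(x,y) = 2x^2 + 2y^2 + 2xy
grad_x = 4x + 2y, grad_y = 4y + 2x
Step 1: grad = (12, 6), (12/5, -3/10)
Step 2: grad = (9, 18/5), (39/20, -12/25)
Step 3: grad = (171/25, 99/50), (201/125, -579/1000)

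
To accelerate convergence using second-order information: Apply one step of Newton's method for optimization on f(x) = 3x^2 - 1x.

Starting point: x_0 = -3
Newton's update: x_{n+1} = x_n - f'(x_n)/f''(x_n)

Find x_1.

f(x) = 3x^2 - 1x
f'(x) = 6x + (-1), f''(x) = 6
Newton step: x_1 = x_0 - f'(x_0)/f''(x_0)
f'(-3) = -19
x_1 = -3 - -19/6 = 1/6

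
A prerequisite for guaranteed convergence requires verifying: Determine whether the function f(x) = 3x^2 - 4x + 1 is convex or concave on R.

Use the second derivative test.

f(x) = 3x^2 - 4x + 1
f'(x) = 6x - 4
f''(x) = 6
Since f''(x) = 6 > 0 for all x, f is convex on R.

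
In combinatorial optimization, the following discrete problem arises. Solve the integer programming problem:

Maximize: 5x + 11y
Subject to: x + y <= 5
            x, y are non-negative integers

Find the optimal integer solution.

Objective: 5x + 11y, constraint: x + y <= 5
Coefficient of y is 11 > coefficient of x is 5, so allocate the entire budget to y.
Optimal: x = 0, y = 5, value = 55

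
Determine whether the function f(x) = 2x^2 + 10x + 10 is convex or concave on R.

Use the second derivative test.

f(x) = 2x^2 + 10x + 10
f'(x) = 4x + 10
f''(x) = 4
Since f''(x) = 4 > 0 for all x, f is convex on R.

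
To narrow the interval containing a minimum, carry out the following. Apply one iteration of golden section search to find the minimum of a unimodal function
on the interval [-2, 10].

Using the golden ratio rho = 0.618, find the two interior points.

Golden section search on [-2, 10].
Golden ratio rho = 0.618 (approx).
Interior points:
  x_1 = -2 + (1-0.618)*12 = 2.5840
  x_2 = -2 + 0.618*12 = 5.4160
Compare f(x_1) and f(x_2) to determine which subinterval to keep.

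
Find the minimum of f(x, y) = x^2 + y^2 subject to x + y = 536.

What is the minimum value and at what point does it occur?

Substitute y = 536 - x into f(x,y) = x^2 + y^2:
g(x) = x^2 + (536 - x)^2 = 2x^2 - 1072x + 287296
g'(x) = 4x - 1072 = 0  =>  x = 268
y = 536 - 268 = 268
Minimum value = 268^2 + 268^2 = 143648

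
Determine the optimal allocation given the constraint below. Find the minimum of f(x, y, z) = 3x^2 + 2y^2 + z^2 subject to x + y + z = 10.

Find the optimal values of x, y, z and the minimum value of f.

Using Lagrange multipliers on f = 3x^2 + 2y^2 + z^2 with constraint x + y + z = 10:
Conditions: 2*3*x = lambda, 2*2*y = lambda, 2*1*z = lambda
So x = lambda/6, y = lambda/4, z = lambda/2
Substituting into constraint: lambda * (11/12) = 10
lambda = 120/11
x = 20/11, y = 30/11, z = 60/11
Minimum value = 600/11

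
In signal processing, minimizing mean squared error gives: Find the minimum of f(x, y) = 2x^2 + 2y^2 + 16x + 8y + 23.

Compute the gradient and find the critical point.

f(x,y) = 2x^2 + 2y^2 + 16x + 8y + 23
df/dx = 4x + (16) = 0  =>  x = -4
df/dy = 4y + (8) = 0  =>  y = -2
f(-4, -2) = 2*(-4)^2 + 2*(-2)^2 + 16*(-4) + 8*(-2) + 23 = -17
Hessian is diagonal with entries 4, 4 > 0, so this is a minimum.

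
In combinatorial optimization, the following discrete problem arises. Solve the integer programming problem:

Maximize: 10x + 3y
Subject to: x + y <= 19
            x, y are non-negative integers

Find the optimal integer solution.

Objective: 10x + 3y, constraint: x + y <= 19
Coefficient of x is 10 >= coefficient of y is 3, so allocate the entire budget to x.
Optimal: x = 19, y = 0, value = 190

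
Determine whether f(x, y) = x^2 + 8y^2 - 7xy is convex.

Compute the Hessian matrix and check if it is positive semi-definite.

f(x,y) = x^2 + 8y^2 - 7xy
Hessian H = [[2, -7], [-7, 16]]
trace(H) = 18, det(H) = -17
Eigenvalues: (18 +/- sqrt(392)) / 2 = 18.9, -0.8995
Since not both eigenvalues positive, f is neither convex nor concave.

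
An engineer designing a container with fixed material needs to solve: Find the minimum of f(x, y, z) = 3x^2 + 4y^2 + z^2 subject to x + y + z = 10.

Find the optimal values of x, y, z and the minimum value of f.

Using Lagrange multipliers on f = 3x^2 + 4y^2 + z^2 with constraint x + y + z = 10:
Conditions: 2*3*x = lambda, 2*4*y = lambda, 2*1*z = lambda
So x = lambda/6, y = lambda/8, z = lambda/2
Substituting into constraint: lambda * (19/24) = 10
lambda = 240/19
x = 40/19, y = 30/19, z = 120/19
Minimum value = 1200/19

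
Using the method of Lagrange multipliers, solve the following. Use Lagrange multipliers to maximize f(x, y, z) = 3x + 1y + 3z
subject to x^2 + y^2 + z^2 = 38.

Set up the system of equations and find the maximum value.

Lagrange conditions: 3 = 2*lambda*x, 1 = 2*lambda*y, 3 = 2*lambda*z
So x:3 = y:1 = z:3, i.e. x = 3t, y = 1t, z = 3t
Constraint: t^2*(3^2 + 1^2 + 3^2) = 38
  t^2 * 19 = 38  =>  t = sqrt(2)
Maximum = 3*3t + 1*1t + 3*3t = 19*sqrt(2) = sqrt(722)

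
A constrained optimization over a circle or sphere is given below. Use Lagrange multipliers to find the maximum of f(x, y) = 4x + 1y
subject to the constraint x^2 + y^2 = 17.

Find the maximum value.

Set up Lagrange conditions: grad f = lambda * grad g
  4 = 2*lambda*x
  1 = 2*lambda*y
From these: x/y = 4/1, so x = 4t, y = 1t for some t.
Substitute into constraint: (4t)^2 + (1t)^2 = 17
  t^2 * 17 = 17
  t = sqrt(17/17)
Maximum = 4*x + 1*y = (4^2 + 1^2)*t = 17 * sqrt(17/17) = 17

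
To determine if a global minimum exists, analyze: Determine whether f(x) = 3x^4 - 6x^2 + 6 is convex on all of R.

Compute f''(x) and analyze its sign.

f(x) = 3x^4 - 6x^2 + 6
f'(x) = 12x^3 + -12x
f''(x) = 36x^2 + -12
f''(0) = -12 < 0, so not convex near x = 0
Therefore, f is not globally convex on R.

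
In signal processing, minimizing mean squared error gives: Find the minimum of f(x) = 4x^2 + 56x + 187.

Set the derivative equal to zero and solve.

f(x) = 4x^2 + 56x + 187
f'(x) = 8x + (56) = 0
x = -56/8 = -7
f(-7) = -9
Since f''(x) = 8 > 0, this is a minimum.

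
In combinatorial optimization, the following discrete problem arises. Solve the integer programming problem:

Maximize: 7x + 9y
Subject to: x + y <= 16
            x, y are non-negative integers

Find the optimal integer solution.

Objective: 7x + 9y, constraint: x + y <= 16
Coefficient of y is 9 > coefficient of x is 7, so allocate the entire budget to y.
Optimal: x = 0, y = 16, value = 144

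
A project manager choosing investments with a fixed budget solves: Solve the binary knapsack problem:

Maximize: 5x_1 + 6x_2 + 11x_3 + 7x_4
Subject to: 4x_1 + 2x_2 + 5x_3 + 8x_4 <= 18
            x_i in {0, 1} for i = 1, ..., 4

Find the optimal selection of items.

Items: item 1 (v=5, w=4), item 2 (v=6, w=2), item 3 (v=11, w=5), item 4 (v=7, w=8)
Capacity: 18
Checking all 16 subsets (w = total weight, v = total value):
  {}: w = 0, v = 0
  {1}: w = 4, v = 5
  {2}: w = 2, v = 6
  {3}: w = 5, v = 11
  {4}: w = 8, v = 7
  {1, 2}: w = 6, v = 11
  {1, 3}: w = 9, v = 16
  {1, 4}: w = 12, v = 12
  {2, 3}: w = 7, v = 17
  {2, 4}: w = 10, v = 13
  {3, 4}: w = 13, v = 18
  {1, 2, 3}: w = 11, v = 22
  {1, 2, 4}: w = 14, v = 18
  {1, 3, 4}: w = 17, v = 23
  {2, 3, 4}: w = 15, v = 24
  {1, 2, 3, 4}: w = 19 > 18, infeasible
Best feasible subset: items [2, 3, 4]
Total weight: 15 <= 18, total value: 24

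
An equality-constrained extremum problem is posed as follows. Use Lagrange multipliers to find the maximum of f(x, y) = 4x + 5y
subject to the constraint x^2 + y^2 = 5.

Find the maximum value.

Set up Lagrange conditions: grad f = lambda * grad g
  4 = 2*lambda*x
  5 = 2*lambda*y
From these: x/y = 4/5, so x = 4t, y = 5t for some t.
Substitute into constraint: (4t)^2 + (5t)^2 = 5
  t^2 * 41 = 5
  t = sqrt(5/41)
Maximum = 4*x + 5*y = (4^2 + 5^2)*t = 41 * sqrt(5/41) = sqrt(205)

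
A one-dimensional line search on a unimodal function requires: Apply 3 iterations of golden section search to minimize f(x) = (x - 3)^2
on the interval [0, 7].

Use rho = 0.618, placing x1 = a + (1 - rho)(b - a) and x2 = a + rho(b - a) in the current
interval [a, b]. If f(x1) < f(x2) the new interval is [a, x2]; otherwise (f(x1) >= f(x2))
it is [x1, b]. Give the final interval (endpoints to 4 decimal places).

Golden section search for min of f(x) = (x - 3)^2 on [0, 7].
Each step: x1 = a + (1 - rho)(b - a), x2 = a + rho(b - a); if f(x1) < f(x2) keep [a, x2], otherwise keep [x1, b].
Step 1: [0.0000, 7.0000], x1=2.6740 (f=0.1063), x2=4.3260 (f=1.7583); f(x1) < f(x2) => keep [0.0000, 4.3260]
Step 2: [0.0000, 4.3260], x1=1.6525 (f=1.8157), x2=2.6735 (f=0.1066); f(x1) > f(x2) => keep [1.6525, 4.3260]
Step 3: [1.6525, 4.3260], x1=2.6738 (f=0.1064), x2=3.3047 (f=0.0929); f(x1) > f(x2) => keep [2.6738, 4.3260]
Final interval: [2.6738, 4.3260]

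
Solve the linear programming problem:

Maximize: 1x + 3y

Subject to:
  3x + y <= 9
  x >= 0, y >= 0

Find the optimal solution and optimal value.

The feasible region has vertices at [(0, 0), (3, 0), (0, 9)].
Checking objective 1x + 3y at each vertex:
  (0, 0): 1*0 + 3*0 = 0
  (3, 0): 1*3 + 3*0 = 3
  (0, 9): 1*0 + 3*9 = 27
Maximum is 27 at (0, 9).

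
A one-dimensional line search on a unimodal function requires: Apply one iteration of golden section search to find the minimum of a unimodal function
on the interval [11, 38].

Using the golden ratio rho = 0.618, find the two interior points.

Golden section search on [11, 38].
Golden ratio rho = 0.618 (approx).
Interior points:
  x_1 = 11 + (1-0.618)*27 = 21.3140
  x_2 = 11 + 0.618*27 = 27.6860
Compare f(x_1) and f(x_2) to determine which subinterval to keep.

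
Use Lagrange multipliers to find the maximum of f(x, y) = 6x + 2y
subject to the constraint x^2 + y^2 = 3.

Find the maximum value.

Set up Lagrange conditions: grad f = lambda * grad g
  6 = 2*lambda*x
  2 = 2*lambda*y
From these: x/y = 6/2, so x = 6t, y = 2t for some t.
Substitute into constraint: (6t)^2 + (2t)^2 = 3
  t^2 * 40 = 3
  t = sqrt(3/40)
Maximum = 6*x + 2*y = (6^2 + 2^2)*t = 40 * sqrt(3/40) = sqrt(120)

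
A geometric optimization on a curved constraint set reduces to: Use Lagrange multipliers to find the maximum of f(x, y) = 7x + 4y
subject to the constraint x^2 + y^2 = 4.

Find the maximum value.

Set up Lagrange conditions: grad f = lambda * grad g
  7 = 2*lambda*x
  4 = 2*lambda*y
From these: x/y = 7/4, so x = 7t, y = 4t for some t.
Substitute into constraint: (7t)^2 + (4t)^2 = 4
  t^2 * 65 = 4
  t = sqrt(4/65)
Maximum = 7*x + 4*y = (7^2 + 4^2)*t = 65 * sqrt(4/65) = sqrt(260)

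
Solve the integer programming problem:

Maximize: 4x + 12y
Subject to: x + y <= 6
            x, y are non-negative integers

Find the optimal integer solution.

Objective: 4x + 12y, constraint: x + y <= 6
Coefficient of y is 12 > coefficient of x is 4, so allocate the entire budget to y.
Optimal: x = 0, y = 6, value = 72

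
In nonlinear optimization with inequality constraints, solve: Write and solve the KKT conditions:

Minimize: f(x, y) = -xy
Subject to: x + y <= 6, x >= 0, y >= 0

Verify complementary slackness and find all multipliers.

Problem: min -xy s.t. x + y <= 6 (multiplier lambda), x >= 0 (mu_x), y >= 0 (mu_y)
KKT stationarity: -y + lambda - mu_x = 0, -x + lambda - mu_y = 0, with lambda, mu_x, mu_y >= 0
Complementary slackness: lambda*(x + y - 6) = 0, mu_x*x = 0, mu_y*y = 0
If lambda = 0: y = -mu_x <= 0 and x = -mu_y <= 0 force x = y = 0 with f = 0; but x = y = 3 is feasible with f = -9 < 0, so this is not the minimum. Hence lambda > 0 and x + y = 6.
Try x > 0, y > 0 (so mu_x = mu_y = 0): y = lambda, x = lambda => x = y = lambda
x + y = 6 => 2*lambda = 6 => lambda = 3
x* = y* = 3 > 0, consistent with mu_x = mu_y = 0.
(Any feasible point with x = 0 or y = 0 has f = 0 > -9, so the minimum is not on those boundaries.)
min(-xy) = -9 (i.e. max xy = 9)
Multipliers: lambda = 3, mu_x = 0, mu_y = 0
Complementary slackness: lambda*(x + y - 6) = 3*(3 + 3 - 6) = 0, mu_x*x = 0*3 = 0, mu_y*y = 0*3 = 0. Satisfied.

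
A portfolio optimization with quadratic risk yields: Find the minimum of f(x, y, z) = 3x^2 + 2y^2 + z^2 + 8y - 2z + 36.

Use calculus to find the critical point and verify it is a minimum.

f(x,y,z) = 3x^2 + 2y^2 + z^2 + 8y - 2z + 36
df/dx = 6x + (0) = 0 => x = 0
df/dy = 4y + (8) = 0 => y = -2
df/dz = 2z + (-2) = 0 => z = 1
f(0,-2,1) = 3*(0)^2 + 2*(-2)^2 + 1*(1)^2 + 8*(-2) + -2*(1) + 36 = 27
Hessian is diagonal with entries 6, 4, 2 > 0, confirmed minimum.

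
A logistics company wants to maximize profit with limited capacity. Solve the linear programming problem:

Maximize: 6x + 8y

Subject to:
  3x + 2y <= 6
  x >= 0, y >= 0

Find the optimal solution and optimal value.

The feasible region has vertices at [(0, 0), (2, 0), (0, 3)].
Checking objective 6x + 8y at each vertex:
  (0, 0): 6*0 + 8*0 = 0
  (2, 0): 6*2 + 8*0 = 12
  (0, 3): 6*0 + 8*3 = 24
Maximum is 24 at (0, 3).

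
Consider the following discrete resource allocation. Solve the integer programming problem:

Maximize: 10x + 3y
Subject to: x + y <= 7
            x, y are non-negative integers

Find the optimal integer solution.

Objective: 10x + 3y, constraint: x + y <= 7
Coefficient of x is 10 >= coefficient of y is 3, so allocate the entire budget to x.
Optimal: x = 7, y = 0, value = 70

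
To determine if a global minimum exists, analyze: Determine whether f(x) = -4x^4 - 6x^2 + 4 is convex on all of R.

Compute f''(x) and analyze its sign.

f(x) = -4x^4 - 6x^2 + 4
f'(x) = -16x^3 + -12x
f''(x) = -48x^2 + -12
f''(x) = -48x^2 + -12 <= -12 < 0 for all x
Therefore, f is concave on R.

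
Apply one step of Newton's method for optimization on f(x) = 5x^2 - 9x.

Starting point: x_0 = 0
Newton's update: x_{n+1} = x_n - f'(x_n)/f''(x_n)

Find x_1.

f(x) = 5x^2 - 9x
f'(x) = 10x + (-9), f''(x) = 10
Newton step: x_1 = x_0 - f'(x_0)/f''(x_0)
f'(0) = -9
x_1 = 0 - -9/10 = 9/10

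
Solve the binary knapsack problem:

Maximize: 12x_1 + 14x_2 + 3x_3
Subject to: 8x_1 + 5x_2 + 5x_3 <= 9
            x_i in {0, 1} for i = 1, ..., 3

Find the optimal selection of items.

Items: item 1 (v=12, w=8), item 2 (v=14, w=5), item 3 (v=3, w=5)
Capacity: 9
Checking all 8 subsets (w = total weight, v = total value):
  {}: w = 0, v = 0
  {1}: w = 8, v = 12
  {2}: w = 5, v = 14
  {3}: w = 5, v = 3
  {1, 2}: w = 13 > 9, infeasible
  {1, 3}: w = 13 > 9, infeasible
  {2, 3}: w = 10 > 9, infeasible
  {1, 2, 3}: w = 18 > 9, infeasible
Best feasible subset: items [2]
Total weight: 5 <= 9, total value: 14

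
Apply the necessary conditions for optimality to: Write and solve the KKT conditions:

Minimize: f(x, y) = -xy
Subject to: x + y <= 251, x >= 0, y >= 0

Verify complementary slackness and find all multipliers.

Problem: min -xy s.t. x + y <= 251 (multiplier lambda), x >= 0 (mu_x), y >= 0 (mu_y)
KKT stationarity: -y + lambda - mu_x = 0, -x + lambda - mu_y = 0, with lambda, mu_x, mu_y >= 0
Complementary slackness: lambda*(x + y - 251) = 0, mu_x*x = 0, mu_y*y = 0
If lambda = 0: y = -mu_x <= 0 and x = -mu_y <= 0 force x = y = 0 with f = 0; but x = y = 251/2 is feasible with f = -63001/4 < 0, so this is not the minimum. Hence lambda > 0 and x + y = 251.
Try x > 0, y > 0 (so mu_x = mu_y = 0): y = lambda, x = lambda => x = y = lambda
x + y = 251 => 2*lambda = 251 => lambda = 251/2
x* = y* = 251/2 > 0, consistent with mu_x = mu_y = 0.
(Any feasible point with x = 0 or y = 0 has f = 0 > -63001/4, so the minimum is not on those boundaries.)
min(-xy) = -63001/4 (i.e. max xy = 63001/4)
Multipliers: lambda = 251/2, mu_x = 0, mu_y = 0
Complementary slackness: lambda*(x + y - 251) = 251/2*(251/2 + 251/2 - 251) = 0, mu_x*x = 0*251/2 = 0, mu_y*y = 0*251/2 = 0. Satisfied.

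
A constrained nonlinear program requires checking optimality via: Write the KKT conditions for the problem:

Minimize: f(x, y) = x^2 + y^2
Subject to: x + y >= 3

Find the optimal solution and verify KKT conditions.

KKT conditions for min x^2 + y^2 s.t. x + y >= 3:
Stationarity: 2x = mu, 2y = mu
So x = y = mu/2.
Complementary slackness: mu*(x + y - 3) = 0
Primal feasibility: x + y >= 3; dual feasibility: mu >= 0
If mu = 0 then x = y = 0, but 0 + 0 < 3 is infeasible, so the constraint is active.
Constraint active: x + y = 2*(mu/2) = 3 => mu = 3
x = y = 3/2, f = 9/2
Verify: stationarity 2*(3/2) = 3 = mu; primal 3/2 + 3/2 = 3 >= 3; dual mu = 3 >= 0; complementary slackness 3*(3 - 3) = 0. All KKT conditions hold.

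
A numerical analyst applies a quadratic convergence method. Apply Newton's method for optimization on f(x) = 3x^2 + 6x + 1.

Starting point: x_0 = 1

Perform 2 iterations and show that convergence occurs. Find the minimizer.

f(x) = 3x^2 + 6x + 1, f'(x) = 6x + (6), f''(x) = 6
Step 1: f'(1) = 12, x_1 = 1 - 12/6 = -1
Step 2: f'(-1) = 0, x_2 = -1 (converged)
Newton's method converges in 1 step for quadratics.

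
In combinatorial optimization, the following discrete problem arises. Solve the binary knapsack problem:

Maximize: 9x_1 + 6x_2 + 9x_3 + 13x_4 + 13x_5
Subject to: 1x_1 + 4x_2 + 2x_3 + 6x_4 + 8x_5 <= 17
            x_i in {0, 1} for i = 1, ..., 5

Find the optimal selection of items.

Items: item 1 (v=9, w=1), item 2 (v=6, w=4), item 3 (v=9, w=2), item 4 (v=13, w=6), item 5 (v=13, w=8)
Capacity: 17
Checking all 32 subsets (w = total weight, v = total value):
  {}: w = 0, v = 0
  {1}: w = 1, v = 9
  {2}: w = 4, v = 6
  {3}: w = 2, v = 9
  {4}: w = 6, v = 13
  {5}: w = 8, v = 13
  {1, 2}: w = 5, v = 15
  {1, 3}: w = 3, v = 18
  {1, 4}: w = 7, v = 22
  {1, 5}: w = 9, v = 22
  {2, 3}: w = 6, v = 15
  {2, 4}: w = 10, v = 19
  {2, 5}: w = 12, v = 19
  {3, 4}: w = 8, v = 22
  {3, 5}: w = 10, v = 22
  {4, 5}: w = 14, v = 26
  {1, 2, 3}: w = 7, v = 24
  {1, 2, 4}: w = 11, v = 28
  {1, 2, 5}: w = 13, v = 28
  {1, 3, 4}: w = 9, v = 31
  {1, 3, 5}: w = 11, v = 31
  {1, 4, 5}: w = 15, v = 35
  {2, 3, 4}: w = 12, v = 28
  {2, 3, 5}: w = 14, v = 28
  {2, 4, 5}: w = 18 > 17, infeasible
  {3, 4, 5}: w = 16, v = 35
  {1, 2, 3, 4}: w = 13, v = 37
  {1, 2, 3, 5}: w = 15, v = 37
  {1, 2, 4, 5}: w = 19 > 17, infeasible
  {1, 3, 4, 5}: w = 17, v = 44
  {2, 3, 4, 5}: w = 20 > 17, infeasible
  {1, 2, 3, 4, 5}: w = 21 > 17, infeasible
Best feasible subset: items [1, 3, 4, 5]
Total weight: 17 <= 17, total value: 44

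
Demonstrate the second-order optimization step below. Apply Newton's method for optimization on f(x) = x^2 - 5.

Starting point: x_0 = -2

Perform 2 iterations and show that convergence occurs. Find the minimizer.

f(x) = x^2 - 5, f'(x) = 2x + (0), f''(x) = 2
Step 1: f'(-2) = -4, x_1 = -2 - -4/2 = 0
Step 2: f'(0) = 0, x_2 = 0 (converged)
Newton's method converges in 1 step for quadratics.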